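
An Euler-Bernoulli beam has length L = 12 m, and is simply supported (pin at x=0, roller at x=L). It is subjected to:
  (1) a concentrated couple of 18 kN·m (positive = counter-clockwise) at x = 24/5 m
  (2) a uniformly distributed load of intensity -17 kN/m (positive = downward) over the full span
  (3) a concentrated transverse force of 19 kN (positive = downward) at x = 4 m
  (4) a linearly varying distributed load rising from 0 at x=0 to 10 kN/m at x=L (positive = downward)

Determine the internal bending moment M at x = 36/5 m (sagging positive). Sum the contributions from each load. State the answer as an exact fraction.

M(36/5) = -892/5 kN·m

Load 1 — applied couple M₀=18 kN·m at a=24/5 m (b=L-a=36/5):
  M_1 = M₀x/L - M₀  [x>a] = 18·(36/5)/12 - 18 = -36/5 kN·m
Load 2 — uniform load w=-17 kN/m over full span:
  M_2 = wx(L-x)/2 = (-17)·(36/5)·(12-(36/5))/2 = -7344/25 kN·m
Load 3 — point force P=19 kN at a=4 m (b=L-a=8):
  M_3 = Pa(L-x)/L  [x>a] = 19·4·(12-(36/5))/12 = 152/5 kN·m
Load 4 — triangular load w₀=10 kN/m (0→w₀ over full span):
  M_4 = w₀Lx/6 - w₀x³/(6L) = 10·12·(36/5)/6 - 10·(36/5)³/(6·12) = 2304/25 kN·m
Superposition: M = Σ M_i = -892/5 kN·m ≈ -178.400000 kN·m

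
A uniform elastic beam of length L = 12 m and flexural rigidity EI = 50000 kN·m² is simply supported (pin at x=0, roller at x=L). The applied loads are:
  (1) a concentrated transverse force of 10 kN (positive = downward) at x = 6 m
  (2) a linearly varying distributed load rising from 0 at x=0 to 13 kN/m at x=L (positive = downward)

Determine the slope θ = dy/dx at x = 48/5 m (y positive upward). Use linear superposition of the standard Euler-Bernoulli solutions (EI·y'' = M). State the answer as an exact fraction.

Load 1 — point force P=10 kN at a=6 m (b=L-a=6):
  θ_1 = -Pa(2L²-6Lx+3x²+a²)/(6LEI)  [x>a] = -10·6·(2·12²-6·12·(48/5)+3·(48/5)²+6²)/(6·12·50000) = 189/125000 rad
Load 2 — triangular load w₀=13 kN/m (0→w₀ over full span):
  θ_2 = -w₀(7L⁴-30L²x²+15x⁴)/(360LEI) = -13·(7·12⁴-30·12²·(48/5)²+15·(48/5)⁴)/(360·12·50000) = 29523/3906250 rad
Superposition: θ = Σ θ_i = 141717/15625000 rad ≈ 0.009070 rad

θ(48/5) = 141717/15625000 rad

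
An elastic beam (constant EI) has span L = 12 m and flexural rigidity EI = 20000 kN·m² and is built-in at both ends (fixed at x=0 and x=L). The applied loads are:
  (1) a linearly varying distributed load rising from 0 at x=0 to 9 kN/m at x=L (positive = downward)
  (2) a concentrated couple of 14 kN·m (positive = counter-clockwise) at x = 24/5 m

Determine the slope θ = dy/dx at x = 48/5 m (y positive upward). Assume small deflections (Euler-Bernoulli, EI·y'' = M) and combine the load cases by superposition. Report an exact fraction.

θ(48/5) = 2361/781250 rad

Load 1 — triangular load w₀=9 kN/m (0→w₀ over full span):
  θ_1 = -w₀(2x(L-x)(L-2x)(x+2L)+x²(L-x)²)/(120LEI) = -9·(2·(48/5)·(12-(48/5))·(12-2·(48/5))·((48/5)+2·12)+(48/5)²·(12-(48/5))²)/(120·12·20000) = 1296/390625 rad
Load 2 — applied couple M₀=14 kN·m at a=24/5 m (b=L-a=36/5):
  θ_2 = (R_Ax²/2 - M_Ax - M₀(x-a))/EI  [x>a] with R_A=42/25, M_A=42/25 = ((42/25)·(48/5)²/2 - (42/25)·(48/5) - 14·((48/5)-(24/5)))/20000 = -231/781250 rad
Superposition: θ = Σ θ_i = 2361/781250 rad ≈ 0.003022 rad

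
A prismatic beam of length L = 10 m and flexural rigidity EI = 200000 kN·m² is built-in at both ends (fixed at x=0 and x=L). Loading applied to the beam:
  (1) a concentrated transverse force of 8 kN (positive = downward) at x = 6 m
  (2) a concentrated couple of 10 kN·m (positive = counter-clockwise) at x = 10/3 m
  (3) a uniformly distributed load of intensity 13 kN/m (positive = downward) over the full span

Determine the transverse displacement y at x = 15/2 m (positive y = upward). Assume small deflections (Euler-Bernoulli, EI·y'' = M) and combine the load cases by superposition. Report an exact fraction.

y(15/2) = -47459/46080000 m

Load 1 — point force P=8 kN at a=6 m (b=L-a=4):
  y_1 = -Pa²(L-x)²(3bL-(3b+a)(L-x))/(6L³EI)  [x>a] = -8·6²·(10-(15/2))²·(3·4·10-(3·4+6)·(10-(15/2)))/(6·10³·200000) = -9/80000 m
Load 2 — applied couple M₀=10 kN·m at a=10/3 m (b=L-a=20/3):
  y_2 = (R_Ax³/6 - M_Ax²/2 - M₀(x-a)²/2)/EI  [x>a] with R_A=4/3, M_A=0 = ((4/3)·(15/2)³/6 - 0·(15/2)²/2 - 10·((15/2)-(10/3))²/2)/200000 = 1/28800 m
Load 3 — uniform load w=13 kN/m over full span:
  y_3 = -wx²(L-x)²/(24EI) = -13·(15/2)²·(10-(15/2))²/(24·200000) = -39/40960 m
Superposition: y = Σ y_i = -47459/46080000 m ≈ -0.001030 m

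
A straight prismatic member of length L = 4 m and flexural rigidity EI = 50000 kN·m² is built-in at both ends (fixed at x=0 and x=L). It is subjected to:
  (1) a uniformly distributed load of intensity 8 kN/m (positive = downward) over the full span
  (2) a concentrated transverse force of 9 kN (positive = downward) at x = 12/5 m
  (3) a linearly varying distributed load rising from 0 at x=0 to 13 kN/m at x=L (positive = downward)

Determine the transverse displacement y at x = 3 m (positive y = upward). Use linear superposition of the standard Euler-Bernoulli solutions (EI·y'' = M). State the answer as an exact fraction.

Load 1 — uniform load w=8 kN/m over full span:
  y_1 = -wx²(L-x)²/(24EI) = -8·3²·(4-3)²/(24·50000) = -3/50000 m
Load 2 — point force P=9 kN at a=12/5 m (b=L-a=8/5):
  y_2 = -Pa²(L-x)²(3bL-(3b+a)(L-x))/(6L³EI)  [x>a] = -9·(12/5)²·(4-3)²·(3·(8/5)·4-(3·(8/5)+(12/5))·(4-3))/(6·4³·50000) = -81/2500000 m
Load 3 — triangular load w₀=13 kN/m (0→w₀ over full span):
  y_3 = -w₀x²(L-x)²(x+2L)/(120LEI) = -13·3²·(4-3)²·(3+2·4)/(120·4·50000) = -429/8000000 m
Superposition: y = Σ y_i = -5841/40000000 m ≈ -0.000146 m

y(3) = -5841/40000000 m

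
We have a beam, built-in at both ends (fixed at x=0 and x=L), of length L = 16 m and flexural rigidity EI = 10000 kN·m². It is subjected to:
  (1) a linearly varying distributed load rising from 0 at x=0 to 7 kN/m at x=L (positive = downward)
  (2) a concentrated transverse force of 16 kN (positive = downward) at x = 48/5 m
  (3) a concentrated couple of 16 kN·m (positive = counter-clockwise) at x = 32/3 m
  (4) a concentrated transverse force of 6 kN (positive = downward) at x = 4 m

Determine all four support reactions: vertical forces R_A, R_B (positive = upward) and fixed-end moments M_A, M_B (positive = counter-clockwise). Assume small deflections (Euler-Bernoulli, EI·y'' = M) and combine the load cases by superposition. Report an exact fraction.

R_A = 172967/6000 kN, M_A = 77357/750 kN·m, R_B = 295033/6000 kN, M_B = -32741/250 kN·m

Load 1 — triangular load w₀=7 kN/m (0→w₀ over full span):
  R_A = 3w₀L/20 = 3·7·16/20 = 84/5 kN
  M_A = w₀L²/30 = 7·16²/30 = 896/15 kN·m
  R_B = 7w₀L/20 = 7·7·16/20 = 196/5 kN
  M_B = -w₀L²/20 = -7·16²/20 = -448/5 kN·m
Load 2 — point force P=16 kN at a=48/5 m (b=L-a=32/5):
  R_A = Pb²(3a+b)/L³ = 16·(32/5)²·(3·(48/5)+(32/5))/16³ = 704/125 kN
  M_A = Pab²/L² = 16·(48/5)·(32/5)²/16² = 3072/125 kN·m
  R_B = Pa²(a+3b)/L³ = 16·(48/5)²·((48/5)+3·(32/5))/16³ = 1296/125 kN
  M_B = -Pa²b/L² = -16·(48/5)²·(32/5)/16² = -4608/125 kN·m
Load 3 — applied couple M₀=16 kN·m at a=32/3 m (b=L-a=16/3):
  R_A = 6M₀ab/L³ = 6·16·(32/3)·(16/3)/16³ = 4/3 kN
  M_A = M₀b(2a-b)/L² = 16·(16/3)·(2·(32/3)-(16/3))/16² = 16/3 kN·m
  R_B = -6M₀ab/L³ = -6·16·(32/3)·(16/3)/16³ = -4/3 kN
  M_B = M₀a(2b-a)/L² = 16·(32/3)·(2·(16/3)-(32/3))/16² = 0 kN·m
Load 4 — point force P=6 kN at a=4 m (b=L-a=12):
  R_A = Pb²(3a+b)/L³ = 6·12²·(3·4+12)/16³ = 81/16 kN
  M_A = Pab²/L² = 6·4·12²/16² = 27/2 kN·m
  R_B = Pa²(a+3b)/L³ = 6·4²·(4+3·12)/16³ = 15/16 kN
  M_B = -Pa²b/L² = -6·4²·12/16² = -9/2 kN·m
Superposition: R_A = 172967/6000 kN, M_A = 77357/750 kN·m, R_B = 295033/6000 kN, M_B = -32741/250 kN·m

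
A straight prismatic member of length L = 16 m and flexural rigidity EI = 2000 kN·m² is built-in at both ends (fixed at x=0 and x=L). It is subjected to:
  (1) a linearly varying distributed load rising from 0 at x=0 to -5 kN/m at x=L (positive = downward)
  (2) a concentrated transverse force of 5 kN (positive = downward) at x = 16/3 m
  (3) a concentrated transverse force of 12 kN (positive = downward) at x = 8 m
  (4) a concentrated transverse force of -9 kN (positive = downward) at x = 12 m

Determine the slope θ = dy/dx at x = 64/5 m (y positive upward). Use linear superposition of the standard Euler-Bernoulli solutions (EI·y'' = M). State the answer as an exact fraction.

θ(64/5) = -23159/843750 rad

Load 1 — triangular load w₀=-5 kN/m (0→w₀ over full span):
  θ_1 = -w₀(2x(L-x)(L-2x)(x+2L)+x²(L-x)²)/(120LEI) = -(-5)·(2·(64/5)·(16-(64/5))·(16-2·(64/5))·((64/5)+2·16)+(64/5)²·(16-(64/5))²)/(120·16·2000) = -2048/46875 rad
Load 2 — point force P=5 kN at a=16/3 m (b=L-a=32/3):
  θ_2 = Pa²(L-x)(2bL-(3b+a)(L-x))/(2L³EI)  [x>a] = 5·(16/3)²·(16-(64/5))·(2·(32/3)·16-(3·(32/3)+(16/3))·(16-(64/5)))/(2·16³·2000) = 104/16875 rad
Load 3 — point force P=12 kN at a=8 m (b=L-a=8):
  θ_3 = Pa²(L-x)(2bL-(3b+a)(L-x))/(2L³EI)  [x>a] = 12·8²·(16-(64/5))·(2·8·16-(3·8+8)·(16-(64/5)))/(2·16³·2000) = 72/3125 rad
Load 4 — point force P=-9 kN at a=12 m (b=L-a=4):
  θ_4 = Pa²(L-x)(2bL-(3b+a)(L-x))/(2L³EI)  [x>a] = (-9)·12²·(16-(64/5))·(2·4·16-(3·4+12)·(16-(64/5)))/(2·16³·2000) = -81/6250 rad
Superposition: θ = Σ θ_i = -23159/843750 rad ≈ -0.027448 rad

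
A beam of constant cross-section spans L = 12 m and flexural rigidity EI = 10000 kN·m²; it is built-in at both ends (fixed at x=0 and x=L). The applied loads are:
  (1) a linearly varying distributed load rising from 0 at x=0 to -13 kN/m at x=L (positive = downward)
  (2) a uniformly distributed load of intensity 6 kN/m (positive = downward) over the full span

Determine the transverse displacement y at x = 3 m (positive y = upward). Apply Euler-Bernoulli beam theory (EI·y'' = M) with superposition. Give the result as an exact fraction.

y(3) = -729/1600000 m

Load 1 — triangular load w₀=-13 kN/m (0→w₀ over full span):
  y_1 = -w₀x²(L-x)²(x+2L)/(120LEI) = -(-13)·3²·(12-3)²·(3+2·12)/(120·12·10000) = 28431/1600000 m
Load 2 — uniform load w=6 kN/m over full span:
  y_2 = -wx²(L-x)²/(24EI) = -6·3²·(12-3)²/(24·10000) = -729/40000 m
Superposition: y = Σ y_i = -729/1600000 m ≈ -0.000456 m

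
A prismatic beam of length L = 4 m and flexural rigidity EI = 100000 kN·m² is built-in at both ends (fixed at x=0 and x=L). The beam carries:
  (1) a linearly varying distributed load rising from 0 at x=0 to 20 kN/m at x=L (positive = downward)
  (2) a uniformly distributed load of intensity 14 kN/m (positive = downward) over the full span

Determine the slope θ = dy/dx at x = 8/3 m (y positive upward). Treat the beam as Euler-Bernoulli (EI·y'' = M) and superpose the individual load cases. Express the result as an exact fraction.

θ(8/3) = 14/151875 rad

Load 1 — triangular load w₀=20 kN/m (0→w₀ over full span):
  θ_1 = -w₀(2x(L-x)(L-2x)(x+2L)+x²(L-x)²)/(120LEI) = -20·(2·(8/3)·(4-(8/3))·(4-2·(8/3))·((8/3)+2·4)+(8/3)²·(4-(8/3))²)/(120·4·100000) = 28/759375 rad
Load 2 — uniform load w=14 kN/m over full span:
  θ_2 = -wx(L-x)(L-2x)/(12EI) = -14·(8/3)·(4-(8/3))·(4-2·(8/3))/(12·100000) = 14/253125 rad
Superposition: θ = Σ θ_i = 14/151875 rad ≈ 0.000092 rad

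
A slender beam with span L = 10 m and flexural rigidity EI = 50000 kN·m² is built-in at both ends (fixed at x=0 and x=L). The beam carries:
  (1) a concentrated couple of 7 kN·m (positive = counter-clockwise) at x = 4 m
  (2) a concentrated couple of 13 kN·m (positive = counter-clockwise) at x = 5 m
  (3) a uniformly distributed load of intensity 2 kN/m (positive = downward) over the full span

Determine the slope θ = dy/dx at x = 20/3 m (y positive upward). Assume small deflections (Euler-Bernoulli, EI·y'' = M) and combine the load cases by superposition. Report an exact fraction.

θ(20/3) = 1061/5062500 rad

Load 1 — applied couple M₀=7 kN·m at a=4 m (b=L-a=6):
  θ_1 = (R_Ax²/2 - M_Ax - M₀(x-a))/EI  [x>a] with R_A=126/125, M_A=21/25 = ((126/125)·(20/3)²/2 - (21/25)·(20/3) - 7·((20/3)-4))/50000 = -7/187500 rad
Load 2 — applied couple M₀=13 kN·m at a=5 m (b=L-a=5):
  θ_2 = (R_Ax²/2 - M_Ax - M₀(x-a))/EI  [x>a] with R_A=39/20, M_A=13/4 = ((39/20)·(20/3)²/2 - (13/4)·(20/3) - 13·((20/3)-5))/50000 = 0 rad
Load 3 — uniform load w=2 kN/m over full span:
  θ_3 = -wx(L-x)(L-2x)/(12EI) = -2·(20/3)·(10-(20/3))·(10-2·(20/3))/(12·50000) = 1/4050 rad
Superposition: θ = Σ θ_i = 1061/5062500 rad ≈ 0.000210 rad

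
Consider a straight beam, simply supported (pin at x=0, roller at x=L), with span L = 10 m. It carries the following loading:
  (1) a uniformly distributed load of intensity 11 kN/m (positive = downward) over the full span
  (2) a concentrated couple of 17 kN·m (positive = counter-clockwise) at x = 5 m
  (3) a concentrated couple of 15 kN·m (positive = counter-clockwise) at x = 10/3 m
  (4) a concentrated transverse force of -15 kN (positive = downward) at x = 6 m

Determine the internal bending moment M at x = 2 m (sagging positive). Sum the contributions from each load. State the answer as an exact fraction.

Load 1 — uniform load w=11 kN/m over full span:
  M_1 = wx(L-x)/2 = 11·2·(10-2)/2 = 88 kN·m
Load 2 — applied couple M₀=17 kN·m at a=5 m (b=L-a=5):
  M_2 = M₀x/L  [x≤a] = 17·2/10 = 17/5 kN·m
Load 3 — applied couple M₀=15 kN·m at a=10/3 m (b=L-a=20/3):
  M_3 = M₀x/L  [x≤a] = 15·2/10 = 3 kN·m
Load 4 — point force P=-15 kN at a=6 m (b=L-a=4):
  M_4 = Pbx/L  [x≤a] = (-15)·4·2/10 = -12 kN·m
Superposition: M = Σ M_i = 412/5 kN·m ≈ 82.400000 kN·m

M(2) = 412/5 kN·m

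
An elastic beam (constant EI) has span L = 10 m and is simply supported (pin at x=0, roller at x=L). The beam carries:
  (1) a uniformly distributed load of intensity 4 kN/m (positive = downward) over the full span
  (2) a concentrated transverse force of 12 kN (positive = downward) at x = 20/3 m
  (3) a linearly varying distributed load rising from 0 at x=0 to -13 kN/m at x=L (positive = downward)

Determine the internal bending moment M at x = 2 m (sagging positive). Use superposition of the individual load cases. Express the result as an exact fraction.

M(2) = -8/5 kN·m

Load 1 — uniform load w=4 kN/m over full span:
  M_1 = wx(L-x)/2 = 4·2·(10-2)/2 = 32 kN·m
Load 2 — point force P=12 kN at a=20/3 m (b=L-a=10/3):
  M_2 = Pbx/L  [x≤a] = 12·(10/3)·2/10 = 8 kN·m
Load 3 — triangular load w₀=-13 kN/m (0→w₀ over full span):
  M_3 = w₀Lx/6 - w₀x³/(6L) = (-13)·10·2/6 - (-13)·2³/(6·10) = -208/5 kN·m
Superposition: M = Σ M_i = -8/5 kN·m ≈ -1.600000 kN·m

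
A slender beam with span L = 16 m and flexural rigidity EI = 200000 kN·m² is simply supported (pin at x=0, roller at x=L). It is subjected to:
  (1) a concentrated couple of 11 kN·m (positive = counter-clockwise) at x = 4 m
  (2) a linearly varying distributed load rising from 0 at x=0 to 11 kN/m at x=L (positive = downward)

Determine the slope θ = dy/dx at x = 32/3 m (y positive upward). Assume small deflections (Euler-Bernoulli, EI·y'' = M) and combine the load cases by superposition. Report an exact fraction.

Load 1 — applied couple M₀=11 kN·m at a=4 m (b=L-a=12):
  θ_1 = (M₀x²/(2L)-M₀(x-a)+C₁)/EI  [x>a] with C₁=M₀(3b²-L²)/(6L)=121/6 = (11·(32/3)²/(2·16)-11·((32/3)-4)+(121/6))/200000 = -253/3600000 rad
Load 2 — triangular load w₀=11 kN/m (0→w₀ over full span):
  θ_2 = -w₀(7L⁴-30L²x²+15x⁴)/(360LEI) = -11·(7·16⁴-30·16²·(32/3)²+15·(32/3)⁴)/(360·16·200000) = 8008/3796875 rad
Superposition: θ = Σ θ_i = 990869/486000000 rad ≈ 0.002039 rad

θ(32/3) = 990869/486000000 rad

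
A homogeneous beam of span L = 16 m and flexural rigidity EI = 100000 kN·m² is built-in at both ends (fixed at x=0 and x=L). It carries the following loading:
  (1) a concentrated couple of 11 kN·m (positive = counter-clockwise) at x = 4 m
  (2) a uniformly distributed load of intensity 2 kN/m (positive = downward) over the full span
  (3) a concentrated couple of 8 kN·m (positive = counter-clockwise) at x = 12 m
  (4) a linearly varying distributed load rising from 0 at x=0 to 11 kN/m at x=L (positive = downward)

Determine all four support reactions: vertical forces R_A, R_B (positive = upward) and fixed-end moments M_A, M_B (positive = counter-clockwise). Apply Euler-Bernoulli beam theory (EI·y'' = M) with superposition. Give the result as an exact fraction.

Load 1 — applied couple M₀=11 kN·m at a=4 m (b=L-a=12):
  R_A = 6M₀ab/L³ = 6·11·4·12/16³ = 99/128 kN
  M_A = M₀b(2a-b)/L² = 11·12·(2·4-12)/16² = -33/16 kN·m
  R_B = -6M₀ab/L³ = -6·11·4·12/16³ = -99/128 kN
  M_B = M₀a(2b-a)/L² = 11·4·(2·12-4)/16² = 55/16 kN·m
Load 2 — uniform load w=2 kN/m over full span:
  R_A = wL/2 = 2·16/2 = 16 kN
  M_A = wL²/12 = 2·16²/12 = 128/3 kN·m
  R_B = wL/2 = 2·16/2 = 16 kN
  M_B = -wL²/12 = -2·16²/12 = -128/3 kN·m
Load 3 — applied couple M₀=8 kN·m at a=12 m (b=L-a=4):
  R_A = 6M₀ab/L³ = 6·8·12·4/16³ = 9/16 kN
  M_A = M₀b(2a-b)/L² = 8·4·(2·12-4)/16² = 5/2 kN·m
  R_B = -6M₀ab/L³ = -6·8·12·4/16³ = -9/16 kN
  M_B = M₀a(2b-a)/L² = 8·12·(2·4-12)/16² = -3/2 kN·m
Load 4 — triangular load w₀=11 kN/m (0→w₀ over full span):
  R_A = 3w₀L/20 = 3·11·16/20 = 132/5 kN
  M_A = w₀L²/30 = 11·16²/30 = 1408/15 kN·m
  R_B = 7w₀L/20 = 7·11·16/20 = 308/5 kN
  M_B = -w₀L²/20 = -11·16²/20 = -704/5 kN·m
Superposition: R_A = 27991/640 kN, M_A = 32873/240 kN·m, R_B = 48809/640 kN, M_B = -43567/240 kN·m

R_A = 27991/640 kN, M_A = 32873/240 kN·m, R_B = 48809/640 kN, M_B = -43567/240 kN·m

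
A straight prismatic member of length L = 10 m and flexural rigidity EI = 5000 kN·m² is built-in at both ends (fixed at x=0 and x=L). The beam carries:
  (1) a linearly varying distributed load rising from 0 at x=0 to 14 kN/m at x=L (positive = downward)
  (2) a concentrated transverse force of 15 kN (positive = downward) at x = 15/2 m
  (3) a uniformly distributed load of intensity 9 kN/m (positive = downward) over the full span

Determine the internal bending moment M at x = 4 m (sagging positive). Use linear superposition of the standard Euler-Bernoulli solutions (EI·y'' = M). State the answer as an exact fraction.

M(4) = 9239/160 kN·m

Load 1 — triangular load w₀=14 kN/m (0→w₀ over full span):
  M_1 = 3w₀Lx/20 - w₀L²/30 - w₀x³/(6L) = 3·14·10·4/20 - 14·10²/30 - 14·4³/(6·10) = 112/5 kN·m
Load 2 — point force P=15 kN at a=15/2 m (b=L-a=5/2):
  M_2 = Pb²(3a+b)x/L³ - Pab²/L²  [x≤a] = 15·(5/2)²·(3·(15/2)+(5/2))·4/10³ - 15·(15/2)·(5/2)²/10² = 75/32 kN·m
Load 3 — uniform load w=9 kN/m over full span:
  M_3 = wLx/2 - wL²/12 - wx²/2 = 9·10·4/2 - 9·10²/12 - 9·4²/2 = 33 kN·m
Superposition: M = Σ M_i = 9239/160 kN·m ≈ 57.743750 kN·m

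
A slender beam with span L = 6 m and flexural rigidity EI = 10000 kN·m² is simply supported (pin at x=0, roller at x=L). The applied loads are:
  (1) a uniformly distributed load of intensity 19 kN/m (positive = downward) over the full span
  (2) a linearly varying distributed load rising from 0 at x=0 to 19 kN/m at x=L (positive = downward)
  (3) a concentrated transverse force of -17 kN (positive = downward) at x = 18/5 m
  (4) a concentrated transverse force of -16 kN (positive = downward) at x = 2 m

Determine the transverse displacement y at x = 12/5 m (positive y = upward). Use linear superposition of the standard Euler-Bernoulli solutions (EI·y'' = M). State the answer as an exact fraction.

Load 1 — uniform load w=19 kN/m over full span:
  y_1 = -wx(L³-2Lx²+x³)/(24EI) = -19·(12/5)·(6³-2·6·(12/5)²+(12/5)³)/(24·10000) = -47709/1562500 m
Load 2 — triangular load w₀=19 kN/m (0→w₀ over full span):
  y_2 = -w₀x(7L⁴-10L²x²+3x⁴)/(360LEI) = -19·(12/5)·(7·6⁴-10·6²·(12/5)²+3·(12/5)⁴)/(360·6·10000) = -585333/39062500 m
Load 3 — point force P=-17 kN at a=18/5 m (b=L-a=12/5):
  y_3 = -Pbx(L²-b²-x²)/(6LEI)  [x≤a] = -(-17)·(12/5)·(12/5)·(6²-(12/5)²-(12/5)²)/(6·6·10000) = 2601/390625 m
Load 4 — point force P=-16 kN at a=2 m (b=L-a=4):
  y_4 = -Pa(L-x)(2Lx-a²-x²)/(6LEI)  [x>a] = -(-16)·2·(6-(12/5))·(2·6·(12/5)-2²-(12/5)²)/(6·6·10000) = 476/78125 m
Superposition: y = Σ y_i = -639979/19531250 m ≈ -0.032767 m

y(12/5) = -639979/19531250 m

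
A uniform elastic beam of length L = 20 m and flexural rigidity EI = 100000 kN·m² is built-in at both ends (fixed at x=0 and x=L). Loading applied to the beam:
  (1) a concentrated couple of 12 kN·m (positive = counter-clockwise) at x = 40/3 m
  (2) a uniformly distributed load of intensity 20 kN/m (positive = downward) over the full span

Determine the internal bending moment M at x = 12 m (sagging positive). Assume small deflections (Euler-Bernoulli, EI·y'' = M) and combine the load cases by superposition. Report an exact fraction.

M(12) = 4484/15 kN·m

Load 1 — applied couple M₀=12 kN·m at a=40/3 m (b=L-a=20/3):
  M_1 = R_Ax - M_A  [x≤a] with R_A=4/5, M_A=4 = (4/5)·12 - 4 = 28/5 kN·m
Load 2 — uniform load w=20 kN/m over full span:
  M_2 = wLx/2 - wL²/12 - wx²/2 = 20·20·12/2 - 20·20²/12 - 20·12²/2 = 880/3 kN·m
Superposition: M = Σ M_i = 4484/15 kN·m ≈ 298.933333 kN·m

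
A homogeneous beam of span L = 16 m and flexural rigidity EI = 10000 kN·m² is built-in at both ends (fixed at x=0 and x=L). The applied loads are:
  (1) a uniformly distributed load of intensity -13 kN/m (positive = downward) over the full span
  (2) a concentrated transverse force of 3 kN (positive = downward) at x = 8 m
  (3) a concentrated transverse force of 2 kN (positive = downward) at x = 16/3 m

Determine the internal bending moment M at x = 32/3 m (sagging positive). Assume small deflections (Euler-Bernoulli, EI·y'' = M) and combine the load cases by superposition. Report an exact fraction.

M(32/3) = -7294/81 kN·m

Load 1 — uniform load w=-13 kN/m over full span:
  M_1 = wLx/2 - wL²/12 - wx²/2 = (-13)·16·(32/3)/2 - (-13)·16²/12 - (-13)·(32/3)²/2 = -832/9 kN·m
Load 2 — point force P=3 kN at a=8 m (b=L-a=8):
  M_2 = Pa²(a+3b)(L-x)/L³ - Pa²b/L²  [x>a] = 3·8²·(8+3·8)·(16-(32/3))/16³ - 3·8²·8/16² = 2 kN·m
Load 3 — point force P=2 kN at a=16/3 m (b=L-a=32/3):
  M_3 = Pa²(a+3b)(L-x)/L³ - Pa²b/L²  [x>a] = 2·(16/3)²·((16/3)+3·(32/3))·(16-(32/3))/16³ - 2·(16/3)²·(32/3)/16² = 32/81 kN·m
Superposition: M = Σ M_i = -7294/81 kN·m ≈ -90.049383 kN·m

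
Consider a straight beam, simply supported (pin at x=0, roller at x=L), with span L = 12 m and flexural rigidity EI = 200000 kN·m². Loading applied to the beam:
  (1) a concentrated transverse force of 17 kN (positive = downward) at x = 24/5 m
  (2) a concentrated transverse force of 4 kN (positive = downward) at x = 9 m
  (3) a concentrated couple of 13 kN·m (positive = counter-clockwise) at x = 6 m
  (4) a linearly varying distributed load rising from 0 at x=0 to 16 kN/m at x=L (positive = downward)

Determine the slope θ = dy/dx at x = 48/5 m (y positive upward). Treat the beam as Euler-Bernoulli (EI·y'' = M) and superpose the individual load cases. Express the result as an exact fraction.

θ(48/5) = 376303/125000000 rad

Load 1 — point force P=17 kN at a=24/5 m (b=L-a=36/5):
  θ_1 = -Pa(2L²-6Lx+3x²+a²)/(6LEI)  [x>a] = -17·(24/5)·(2·12²-6·12·(48/5)+3·(48/5)²+(24/5)²)/(6·12·200000) = 459/781250 rad
Load 2 — point force P=4 kN at a=9 m (b=L-a=3):
  θ_2 = -Pa(2L²-6Lx+3x²+a²)/(6LEI)  [x>a] = -4·9·(2·12²-6·12·(48/5)+3·(48/5)²+9²)/(6·12·200000) = 1143/10000000 rad
Load 3 — applied couple M₀=13 kN·m at a=6 m (b=L-a=6):
  θ_3 = (M₀x²/(2L)-M₀(x-a)+C₁)/EI  [x>a] with C₁=M₀(3b²-L²)/(6L)=-13/2 = (13·(48/5)²/(2·12)-13·((48/5)-6)+(-13/2))/200000 = -169/10000000 rad
Load 4 — triangular load w₀=16 kN/m (0→w₀ over full span):
  θ_4 = -w₀(7L⁴-30L²x²+15x⁴)/(360LEI) = -16·(7·12⁴-30·12²·(48/5)²+15·(48/5)⁴)/(360·12·200000) = 4542/1953125 rad
Superposition: θ = Σ θ_i = 376303/125000000 rad ≈ 0.003010 rad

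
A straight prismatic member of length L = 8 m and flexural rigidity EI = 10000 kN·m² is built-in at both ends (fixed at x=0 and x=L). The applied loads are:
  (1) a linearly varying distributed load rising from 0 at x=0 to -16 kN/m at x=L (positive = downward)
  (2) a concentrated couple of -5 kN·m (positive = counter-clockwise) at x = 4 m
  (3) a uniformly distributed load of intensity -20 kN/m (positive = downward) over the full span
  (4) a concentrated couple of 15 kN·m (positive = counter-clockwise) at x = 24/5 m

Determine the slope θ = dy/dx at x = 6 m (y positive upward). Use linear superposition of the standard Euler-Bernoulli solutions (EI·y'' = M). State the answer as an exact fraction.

Load 1 — triangular load w₀=-16 kN/m (0→w₀ over full span):
  θ_1 = -w₀(2x(L-x)(L-2x)(x+2L)+x²(L-x)²)/(120LEI) = -(-16)·(2·6·(8-6)·(8-2·6)·(6+2·8)+6²·(8-6)²)/(120·8·10000) = -41/12500 rad
Load 2 — applied couple M₀=-5 kN·m at a=4 m (b=L-a=4):
  θ_2 = (R_Ax²/2 - M_Ax - M₀(x-a))/EI  [x>a] with R_A=-15/16, M_A=-5/4 = ((-15/16)·6²/2 - (-5/4)·6 - (-5)·(6-4))/10000 = 1/16000 rad
Load 3 — uniform load w=-20 kN/m over full span:
  θ_3 = -wx(L-x)(L-2x)/(12EI) = -(-20)·6·(8-6)·(8-2·6)/(12·10000) = -1/125 rad
Load 4 — applied couple M₀=15 kN·m at a=24/5 m (b=L-a=16/5):
  θ_4 = (R_Ax²/2 - M_Ax - M₀(x-a))/EI  [x>a] with R_A=27/10, M_A=24/5 = ((27/10)·6²/2 - (24/5)·6 - 15·(6-(24/5)))/10000 = 9/50000 rad
Superposition: θ = Σ θ_i = -883/80000 rad ≈ -0.011038 rad

θ(6) = -883/80000 rad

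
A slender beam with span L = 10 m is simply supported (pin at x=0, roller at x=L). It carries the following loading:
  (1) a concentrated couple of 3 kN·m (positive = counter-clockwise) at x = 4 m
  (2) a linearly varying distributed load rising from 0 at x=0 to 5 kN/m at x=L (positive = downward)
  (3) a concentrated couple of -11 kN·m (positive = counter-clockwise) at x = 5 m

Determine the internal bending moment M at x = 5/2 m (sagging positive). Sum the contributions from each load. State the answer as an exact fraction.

Load 1 — applied couple M₀=3 kN·m at a=4 m (b=L-a=6):
  M_1 = M₀x/L  [x≤a] = 3·(5/2)/10 = 3/4 kN·m
Load 2 — triangular load w₀=5 kN/m (0→w₀ over full span):
  M_2 = w₀Lx/6 - w₀x³/(6L) = 5·10·(5/2)/6 - 5·(5/2)³/(6·10) = 625/32 kN·m
Load 3 — applied couple M₀=-11 kN·m at a=5 m (b=L-a=5):
  M_3 = M₀x/L  [x≤a] = (-11)·(5/2)/10 = -11/4 kN·m
Superposition: M = Σ M_i = 561/32 kN·m ≈ 17.531250 kN·m

M(5/2) = 561/32 kN·m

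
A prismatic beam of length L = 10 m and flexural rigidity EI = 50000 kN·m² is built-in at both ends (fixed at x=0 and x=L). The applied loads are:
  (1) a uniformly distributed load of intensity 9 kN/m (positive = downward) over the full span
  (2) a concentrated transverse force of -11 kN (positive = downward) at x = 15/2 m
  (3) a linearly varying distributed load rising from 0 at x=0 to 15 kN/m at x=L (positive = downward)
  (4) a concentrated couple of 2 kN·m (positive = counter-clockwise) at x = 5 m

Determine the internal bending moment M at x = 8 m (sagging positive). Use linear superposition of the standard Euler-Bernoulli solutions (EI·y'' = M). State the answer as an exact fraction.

M(8) = -671/160 kN·m

Load 1 — uniform load w=9 kN/m over full span:
  M_1 = wLx/2 - wL²/12 - wx²/2 = 9·10·8/2 - 9·10²/12 - 9·8²/2 = -3 kN·m
Load 2 — point force P=-11 kN at a=15/2 m (b=L-a=5/2):
  M_2 = Pa²(a+3b)(L-x)/L³ - Pa²b/L²  [x>a] = (-11)·(15/2)²·((15/2)+3·(5/2))·(10-8)/10³ - (-11)·(15/2)²·(5/2)/10² = -99/32 kN·m
Load 3 — triangular load w₀=15 kN/m (0→w₀ over full span):
  M_3 = 3w₀Lx/20 - w₀L²/30 - w₀x³/(6L) = 3·15·10·8/20 - 15·10²/30 - 15·8³/(6·10) = 2 kN·m
Load 4 — applied couple M₀=2 kN·m at a=5 m (b=L-a=5):
  M_4 = R_Ax - M_A - M₀  [x>a] with R_A=3/10, M_A=1/2 = (3/10)·8 - (1/2) - 2 = -1/10 kN·m
Superposition: M = Σ M_i = -671/160 kN·m ≈ -4.193750 kN·m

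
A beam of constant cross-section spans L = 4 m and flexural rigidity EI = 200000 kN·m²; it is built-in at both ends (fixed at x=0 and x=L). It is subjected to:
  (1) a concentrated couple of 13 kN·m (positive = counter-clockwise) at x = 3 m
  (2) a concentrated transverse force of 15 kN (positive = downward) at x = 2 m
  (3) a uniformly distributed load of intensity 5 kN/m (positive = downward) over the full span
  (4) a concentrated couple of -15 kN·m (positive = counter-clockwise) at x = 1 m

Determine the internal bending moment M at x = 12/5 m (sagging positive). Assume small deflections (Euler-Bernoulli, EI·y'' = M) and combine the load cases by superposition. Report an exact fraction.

Load 1 — applied couple M₀=13 kN·m at a=3 m (b=L-a=1):
  M_1 = R_Ax - M_A  [x≤a] with R_A=117/32, M_A=65/16 = (117/32)·(12/5) - (65/16) = 377/80 kN·m
Load 2 — point force P=15 kN at a=2 m (b=L-a=2):
  M_2 = Pa²(a+3b)(L-x)/L³ - Pa²b/L²  [x>a] = 15·2²·(2+3·2)·(4-(12/5))/4³ - 15·2²·2/4² = 9/2 kN·m
Load 3 — uniform load w=5 kN/m over full span:
  M_3 = wLx/2 - wL²/12 - wx²/2 = 5·4·(12/5)/2 - 5·4²/12 - 5·(12/5)²/2 = 44/15 kN·m
Load 4 — applied couple M₀=-15 kN·m at a=1 m (b=L-a=3):
  M_4 = R_Ax - M_A - M₀  [x>a] with R_A=-135/32, M_A=45/16 = (-135/32)·(12/5) - (45/16) - (-15) = 33/16 kN·m
Superposition: M = Σ M_i = 341/24 kN·m ≈ 14.208333 kN·m

M(12/5) = 341/24 kN·m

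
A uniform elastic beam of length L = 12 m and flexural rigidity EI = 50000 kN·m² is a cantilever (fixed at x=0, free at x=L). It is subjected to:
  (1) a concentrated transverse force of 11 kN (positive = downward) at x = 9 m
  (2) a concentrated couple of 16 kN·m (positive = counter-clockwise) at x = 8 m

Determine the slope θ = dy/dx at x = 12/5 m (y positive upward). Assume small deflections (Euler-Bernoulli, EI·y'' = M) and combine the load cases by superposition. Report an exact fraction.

θ(12/5) = -1047/312500 rad

Load 1 — point force P=11 kN at a=9 m (b=L-a=3):
  θ_1 = -Px(2a-x)/(2EI)  [x≤a] = -11·(12/5)·(2·9-(12/5))/(2·50000) = -1287/312500 rad
Load 2 — applied couple M₀=16 kN·m at a=8 m (b=L-a=4):
  θ_2 = M₀x/EI  [x≤a] = 16·(12/5)/50000 = 12/15625 rad
Superposition: θ = Σ θ_i = -1047/312500 rad ≈ -0.003350 rad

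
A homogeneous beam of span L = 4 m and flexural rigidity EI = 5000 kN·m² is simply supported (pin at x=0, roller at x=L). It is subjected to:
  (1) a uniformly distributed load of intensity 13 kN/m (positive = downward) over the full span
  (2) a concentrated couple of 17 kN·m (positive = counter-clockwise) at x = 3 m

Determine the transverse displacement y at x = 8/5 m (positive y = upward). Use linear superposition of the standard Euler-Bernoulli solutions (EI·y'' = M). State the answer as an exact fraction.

Load 1 — uniform load w=13 kN/m over full span:
  y_1 = -wx(L³-2Lx²+x³)/(24EI) = -13·(8/5)·(4³-2·4·(8/5)²+(8/5)³)/(24·5000) = -3224/390625 m
Load 2 — applied couple M₀=17 kN·m at a=3 m (b=L-a=1):
  y_2 = (M₀x³/(6L)+C₁x)/EI  [x≤a] with C₁=M₀(3b²-L²)/(6L)=-221/24 = (17·(8/5)³/(6·4)+(-221/24)·(8/5))/5000 = -1479/625000 m
Superposition: y = Σ y_i = -33187/3125000 m ≈ -0.010620 m

y(8/5) = -33187/3125000 m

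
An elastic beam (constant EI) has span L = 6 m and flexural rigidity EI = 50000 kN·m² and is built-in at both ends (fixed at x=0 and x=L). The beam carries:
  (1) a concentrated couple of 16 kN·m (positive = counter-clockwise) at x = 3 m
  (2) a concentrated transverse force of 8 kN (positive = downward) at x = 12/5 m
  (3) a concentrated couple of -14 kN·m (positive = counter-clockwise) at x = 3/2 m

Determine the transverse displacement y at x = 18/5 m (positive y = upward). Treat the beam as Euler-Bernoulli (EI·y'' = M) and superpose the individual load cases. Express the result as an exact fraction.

Load 1 — applied couple M₀=16 kN·m at a=3 m (b=L-a=3):
  y_1 = (R_Ax³/6 - M_Ax²/2 - M₀(x-a)²/2)/EI  [x>a] with R_A=4, M_A=4 = (4·(18/5)³/6 - 4·(18/5)²/2 - 16·((18/5)-3)²/2)/50000 = 18/390625 m
Load 2 — point force P=8 kN at a=12/5 m (b=L-a=18/5):
  y_2 = -Pa²(L-x)²(3bL-(3b+a)(L-x))/(6L³EI)  [x>a] = -8·(12/5)²·(6-(18/5))²·(3·(18/5)·6-(3·(18/5)+(12/5))·(6-(18/5)))/(6·6³·50000) = -6624/48828125 m
Load 3 — applied couple M₀=-14 kN·m at a=3/2 m (b=L-a=9/2):
  y_3 = (R_Ax³/6 - M_Ax²/2 - M₀(x-a)²/2)/EI  [x>a] with R_A=-21/8, M_A=21/8 = ((-21/8)·(18/5)³/6 - (21/8)·(18/5)²/2 - (-14)·((18/5)-(3/2))²/2)/50000 = -819/6250000 m
Superposition: y = Σ y_i = -172359/781250000 m ≈ -0.000221 m

y(18/5) = -172359/781250000 m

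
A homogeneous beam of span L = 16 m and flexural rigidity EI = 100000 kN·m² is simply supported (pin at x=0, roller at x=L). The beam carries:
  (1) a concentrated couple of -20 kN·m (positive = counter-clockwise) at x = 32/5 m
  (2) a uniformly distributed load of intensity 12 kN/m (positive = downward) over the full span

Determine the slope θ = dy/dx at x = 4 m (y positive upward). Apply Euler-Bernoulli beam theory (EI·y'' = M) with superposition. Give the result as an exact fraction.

Load 1 — applied couple M₀=-20 kN·m at a=32/5 m (b=L-a=48/5):
  θ_1 = (M₀x²/(2L)+C₁)/EI  [x≤a] with C₁=M₀(3b²-L²)/(6L)=-64/15 = ((-20)·4²/(2·16)+(-64/15))/100000 = -107/750000 rad
Load 2 — uniform load w=12 kN/m over full span:
  θ_2 = -w(L³-6Lx²+4x³)/(24EI) = -12·(16³-6·16·4²+4·4³)/(24·100000) = -44/3125 rad
Superposition: θ = Σ θ_i = -10667/750000 rad ≈ -0.014223 rad

θ(4) = -10667/750000 rad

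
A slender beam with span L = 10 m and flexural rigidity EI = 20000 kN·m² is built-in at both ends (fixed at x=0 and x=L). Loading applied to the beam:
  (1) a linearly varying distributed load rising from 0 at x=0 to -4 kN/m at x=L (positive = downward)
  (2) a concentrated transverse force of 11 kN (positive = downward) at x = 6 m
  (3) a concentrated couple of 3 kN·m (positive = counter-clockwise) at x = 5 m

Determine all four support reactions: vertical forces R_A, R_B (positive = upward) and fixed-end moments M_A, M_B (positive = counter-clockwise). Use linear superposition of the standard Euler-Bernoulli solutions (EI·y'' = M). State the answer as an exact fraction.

R_A = -839/500 kN, M_A = -607/300 kN·m, R_B = -3661/500 kN, M_B = 491/100 kN·m

Load 1 — triangular load w₀=-4 kN/m (0→w₀ over full span):
  R_A = 3w₀L/20 = 3·(-4)·10/20 = -6 kN
  M_A = w₀L²/30 = (-4)·10²/30 = -40/3 kN·m
  R_B = 7w₀L/20 = 7·(-4)·10/20 = -14 kN
  M_B = -w₀L²/20 = -(-4)·10²/20 = 20 kN·m
Load 2 — point force P=11 kN at a=6 m (b=L-a=4):
  R_A = Pb²(3a+b)/L³ = 11·4²·(3·6+4)/10³ = 484/125 kN
  M_A = Pab²/L² = 11·6·4²/10² = 264/25 kN·m
  R_B = Pa²(a+3b)/L³ = 11·6²·(6+3·4)/10³ = 891/125 kN
  M_B = -Pa²b/L² = -11·6²·4/10² = -396/25 kN·m
Load 3 — applied couple M₀=3 kN·m at a=5 m (b=L-a=5):
  R_A = 6M₀ab/L³ = 6·3·5·5/10³ = 9/20 kN
  M_A = M₀b(2a-b)/L² = 3·5·(2·5-5)/10² = 3/4 kN·m
  R_B = -6M₀ab/L³ = -6·3·5·5/10³ = -9/20 kN
  M_B = M₀a(2b-a)/L² = 3·5·(2·5-5)/10² = 3/4 kN·m
Superposition: R_A = -839/500 kN, M_A = -607/300 kN·m, R_B = -3661/500 kN, M_B = 491/100 kN·m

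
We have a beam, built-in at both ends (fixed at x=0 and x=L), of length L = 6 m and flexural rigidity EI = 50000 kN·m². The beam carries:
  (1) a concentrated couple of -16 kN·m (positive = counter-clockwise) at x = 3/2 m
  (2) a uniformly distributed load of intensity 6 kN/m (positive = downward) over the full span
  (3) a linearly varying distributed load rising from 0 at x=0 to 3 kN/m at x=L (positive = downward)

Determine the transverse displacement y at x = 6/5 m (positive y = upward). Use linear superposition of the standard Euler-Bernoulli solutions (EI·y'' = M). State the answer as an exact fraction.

y(6/5) = -102681/390625000 m

Load 1 — applied couple M₀=-16 kN·m at a=3/2 m (b=L-a=9/2):
  y_1 = (R_Ax³/6 - M_Ax²/2)/EI  [x≤a] with R_A=-3, M_A=3 = ((-3)·(6/5)³/6 - 3·(6/5)²/2)/50000 = -189/3125000 m
Load 2 — uniform load w=6 kN/m over full span:
  y_2 = -wx²(L-x)²/(24EI) = -6·(6/5)²·(6-(6/5))²/(24·50000) = -324/1953125 m
Load 3 — triangular load w₀=3 kN/m (0→w₀ over full span):
  y_3 = -w₀x²(L-x)²(x+2L)/(120LEI) = -3·(6/5)²·(6-(6/5))²·((6/5)+2·6)/(120·6·50000) = -1782/48828125 m
Superposition: y = Σ y_i = -102681/390625000 m ≈ -0.000263 m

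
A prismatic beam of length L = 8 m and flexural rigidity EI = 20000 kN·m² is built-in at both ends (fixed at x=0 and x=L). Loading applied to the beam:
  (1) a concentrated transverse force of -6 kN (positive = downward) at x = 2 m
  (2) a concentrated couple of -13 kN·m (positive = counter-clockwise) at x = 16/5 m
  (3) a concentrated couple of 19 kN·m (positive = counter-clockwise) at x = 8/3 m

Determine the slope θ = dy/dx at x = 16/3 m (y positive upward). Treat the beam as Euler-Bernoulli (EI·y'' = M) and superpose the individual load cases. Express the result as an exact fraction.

θ(16/3) = -233/843750 rad

Load 1 — point force P=-6 kN at a=2 m (b=L-a=6):
  θ_1 = Pa²(L-x)(2bL-(3b+a)(L-x))/(2L³EI)  [x>a] = (-6)·2²·(8-(16/3))·(2·6·8-(3·6+2)·(8-(16/3)))/(2·8³·20000) = -1/7500 rad
Load 2 — applied couple M₀=-13 kN·m at a=16/5 m (b=L-a=24/5):
  θ_2 = (R_Ax²/2 - M_Ax - M₀(x-a))/EI  [x>a] with R_A=-117/50, M_A=-39/25 = ((-117/50)·(16/3)²/2 - (-39/25)·(16/3) - (-13)·((16/3)-(16/5)))/20000 = 13/93750 rad
Load 3 — applied couple M₀=19 kN·m at a=8/3 m (b=L-a=16/3):
  θ_3 = (R_Ax²/2 - M_Ax - M₀(x-a))/EI  [x>a] with R_A=19/6, M_A=0 = ((19/6)·(16/3)²/2 - 0·(16/3) - 19·((16/3)-(8/3)))/20000 = -19/67500 rad
Superposition: θ = Σ θ_i = -233/843750 rad ≈ -0.000276 rad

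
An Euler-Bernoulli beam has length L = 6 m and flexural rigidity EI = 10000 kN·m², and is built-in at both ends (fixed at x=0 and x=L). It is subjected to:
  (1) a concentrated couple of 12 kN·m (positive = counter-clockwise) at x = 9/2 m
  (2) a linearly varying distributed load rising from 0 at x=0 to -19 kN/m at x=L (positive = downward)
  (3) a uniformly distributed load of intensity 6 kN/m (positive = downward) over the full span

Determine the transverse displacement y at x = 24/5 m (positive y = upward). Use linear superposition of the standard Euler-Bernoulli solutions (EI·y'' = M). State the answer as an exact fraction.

Load 1 — applied couple M₀=12 kN·m at a=9/2 m (b=L-a=3/2):
  y_1 = (R_Ax³/6 - M_Ax²/2 - M₀(x-a)²/2)/EI  [x>a] with R_A=9/4, M_A=15/4 = ((9/4)·(24/5)³/6 - (15/4)·(24/5)²/2 - 12·((24/5)-(9/2))²/2)/10000 = -567/2500000 m
Load 2 — triangular load w₀=-19 kN/m (0→w₀ over full span):
  y_2 = -w₀x²(L-x)²(x+2L)/(120LEI) = -(-19)·(24/5)²·(6-(24/5))²·((24/5)+2·6)/(120·6·10000) = 14364/9765625 m
Load 3 — uniform load w=6 kN/m over full span:
  y_3 = -wx²(L-x)²/(24EI) = -6·(24/5)²·(6-(24/5))²/(24·10000) = -324/390625 m
Superposition: y = Σ y_i = 129573/312500000 m ≈ 0.000415 m

y(24/5) = 129573/312500000 m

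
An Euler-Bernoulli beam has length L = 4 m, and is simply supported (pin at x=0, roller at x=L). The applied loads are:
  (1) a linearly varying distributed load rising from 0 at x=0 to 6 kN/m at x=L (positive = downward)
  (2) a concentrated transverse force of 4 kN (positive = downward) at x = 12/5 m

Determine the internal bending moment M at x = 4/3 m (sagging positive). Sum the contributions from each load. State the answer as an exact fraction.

Load 1 — triangular load w₀=6 kN/m (0→w₀ over full span):
  M_1 = w₀Lx/6 - w₀x³/(6L) = 6·4·(4/3)/6 - 6·(4/3)³/(6·4) = 128/27 kN·m
Load 2 — point force P=4 kN at a=12/5 m (b=L-a=8/5):
  M_2 = Pbx/L  [x≤a] = 4·(8/5)·(4/3)/4 = 32/15 kN·m
Superposition: M = Σ M_i = 928/135 kN·m ≈ 6.874074 kN·m

M(4/3) = 928/135 kN·m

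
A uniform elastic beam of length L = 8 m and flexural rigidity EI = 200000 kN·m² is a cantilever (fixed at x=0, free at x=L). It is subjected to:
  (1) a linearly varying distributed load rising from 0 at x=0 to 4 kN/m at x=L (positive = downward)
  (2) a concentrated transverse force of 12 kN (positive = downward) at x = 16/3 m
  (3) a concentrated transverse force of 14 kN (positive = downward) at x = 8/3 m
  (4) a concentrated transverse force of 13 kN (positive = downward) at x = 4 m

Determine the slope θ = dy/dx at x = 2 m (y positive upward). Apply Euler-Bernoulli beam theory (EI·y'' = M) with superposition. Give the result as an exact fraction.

Load 1 — triangular load w₀=4 kN/m (0→w₀ over full span):
  θ_1 = (w₀Lx²/4-w₀L²x/3-w₀x⁴/(24L))/EI = (4·8·2²/4-4·8²·2/3-4·2⁴/(24·8))/200000 = -139/200000 rad
Load 2 — point force P=12 kN at a=16/3 m (b=L-a=8/3):
  θ_2 = -Px(2a-x)/(2EI)  [x≤a] = -12·2·(2·(16/3)-2)/(2·200000) = -13/25000 rad
Load 3 — point force P=14 kN at a=8/3 m (b=L-a=16/3):
  θ_3 = -Px(2a-x)/(2EI)  [x≤a] = -14·2·(2·(8/3)-2)/(2·200000) = -7/30000 rad
Load 4 — point force P=13 kN at a=4 m (b=L-a=4):
  θ_4 = -Px(2a-x)/(2EI)  [x≤a] = -13·2·(2·4-2)/(2·200000) = -39/100000 rad
Superposition: θ = Σ θ_i = -1103/600000 rad ≈ -0.001838 rad

θ(2) = -1103/600000 rad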